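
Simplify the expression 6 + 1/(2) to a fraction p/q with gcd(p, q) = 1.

Work from the innermost term outward:
Start with 2.
6 + 1/(2/1) = 6 + 1/2 = 13/2

13/2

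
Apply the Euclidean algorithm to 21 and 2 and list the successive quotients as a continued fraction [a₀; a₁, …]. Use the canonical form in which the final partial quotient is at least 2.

21 ÷ 2 → quotient 10, remainder 1
2 ÷ 1 → quotient 2, remainder 0

[10; 2]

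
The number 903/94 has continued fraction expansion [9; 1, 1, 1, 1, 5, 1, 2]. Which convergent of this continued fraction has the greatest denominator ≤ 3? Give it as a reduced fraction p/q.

List convergents until the denominator exceeds the bound:
a_0 = 9: 9/1  (≤ bound)
a_1 = 1: 10/1  (≤ bound)
a_2 = 1: 19/2  (≤ bound)
a_3 = 1: 29/3  (≤ bound)
a_4 = 1: 48/5  (> 3, stop)

29/3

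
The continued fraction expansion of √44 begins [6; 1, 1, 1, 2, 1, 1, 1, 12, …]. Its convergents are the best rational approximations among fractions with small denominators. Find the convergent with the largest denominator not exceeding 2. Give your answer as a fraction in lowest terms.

13/2

a_0 = 6: 6/1  (≤ bound)
a_1 = 1: 7/1  (≤ bound)
a_2 = 1: 13/2  (≤ bound)
a_3 = 1: 20/3  (> 2, stop)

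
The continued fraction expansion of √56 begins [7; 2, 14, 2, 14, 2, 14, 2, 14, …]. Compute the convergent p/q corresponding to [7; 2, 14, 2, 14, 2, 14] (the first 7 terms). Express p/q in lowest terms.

194873/26041

a_0 = 7: 7/1
a_1 = 2: 15/2
a_2 = 14: 217/29
a_3 = 2: 449/60
a_4 = 14: 6503/869
a_5 = 2: 13455/1798
a_6 = 14: 194873/26041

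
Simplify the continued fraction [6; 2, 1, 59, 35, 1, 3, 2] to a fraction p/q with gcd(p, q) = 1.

Collapse the nested fraction from the inside out:
Start with 2.
3 + 1/(2/1) = 3 + 1/2 = 7/2
1 + 1/(7/2) = 1 + 2/7 = 9/7
35 + 1/(9/7) = 35 + 7/9 = 322/9
59 + 1/(322/9) = 59 + 9/322 = 19007/322
1 + 1/(19007/322) = 1 + 322/19007 = 19329/19007
2 + 1/(19329/19007) = 2 + 19007/19329 = 57665/19329
6 + 1/(57665/19329) = 6 + 19329/57665 = 365319/57665

365319/57665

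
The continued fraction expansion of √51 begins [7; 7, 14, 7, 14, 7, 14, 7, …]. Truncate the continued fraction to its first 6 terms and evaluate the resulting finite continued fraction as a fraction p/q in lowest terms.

499850/69993

Start with 7.
14 + 1/(7/1) = 14 + 1/7 = 99/7
7 + 1/(99/7) = 7 + 7/99 = 700/99
14 + 1/(700/99) = 14 + 99/700 = 9899/700
7 + 1/(9899/700) = 7 + 700/9899 = 69993/9899
7 + 1/(69993/9899) = 7 + 9899/69993 = 499850/69993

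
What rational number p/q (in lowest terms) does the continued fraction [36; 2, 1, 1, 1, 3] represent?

1055/29

Start with 3.
1 + 1/(3/1) = 1 + 1/3 = 4/3
1 + 1/(4/3) = 1 + 3/4 = 7/4
1 + 1/(7/4) = 1 + 4/7 = 11/7
2 + 1/(11/7) = 2 + 7/11 = 29/11
36 + 1/(29/11) = 36 + 11/29 = 1055/29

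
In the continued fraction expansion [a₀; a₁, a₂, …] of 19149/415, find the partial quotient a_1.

7

19149 ÷ 415 → quotient 46, remainder 59
415 ÷ 59 → quotient 7, remainder 2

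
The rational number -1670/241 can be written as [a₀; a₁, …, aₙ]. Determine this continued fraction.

Repeatedly divide and take the remainder:
-1670 = -7·241 + 17, so a_0 = -7
241 = 14·17 + 3, so a_1 = 14
17 = 5·3 + 2, so a_2 = 5
3 = 1·2 + 1, so a_3 = 1
2 = 2·1 + 0, so a_4 = 2

[-7; 14, 5, 1, 2]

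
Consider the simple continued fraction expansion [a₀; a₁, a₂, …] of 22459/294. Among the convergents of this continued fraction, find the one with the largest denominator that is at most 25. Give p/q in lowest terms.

1757/23

a_0 = 76: 76/1  (≤ bound)
a_1 = 2: 153/2  (≤ bound)
a_2 = 1: 229/3  (≤ bound)
a_3 = 1: 382/5  (≤ bound)
a_4 = 3: 1375/18  (≤ bound)
a_5 = 1: 1757/23  (≤ bound)
a_6 = 12: 22459/294  (> 25, stop)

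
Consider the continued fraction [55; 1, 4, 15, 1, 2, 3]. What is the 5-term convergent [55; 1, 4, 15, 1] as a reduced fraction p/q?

4520/81

Collapse the nested fraction from the inside out:
Start with 1.
15 + 1/(1/1) = 15 + 1/1 = 16/1
4 + 1/(16/1) = 4 + 1/16 = 65/16
1 + 1/(65/16) = 1 + 16/65 = 81/65
55 + 1/(81/65) = 55 + 65/81 = 4520/81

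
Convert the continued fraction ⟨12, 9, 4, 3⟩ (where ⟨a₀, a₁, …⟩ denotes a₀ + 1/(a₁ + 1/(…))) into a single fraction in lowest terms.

1453/120

a_0 = 12: 12/1
a_1 = 9: 109/9
a_2 = 4: 448/37
a_3 = 3: 1453/120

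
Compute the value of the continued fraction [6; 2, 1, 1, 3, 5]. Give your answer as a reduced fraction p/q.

Work from the innermost term outward:
Start with 5.
3 + 1/(5/1) = 3 + 1/5 = 16/5
1 + 1/(16/5) = 1 + 5/16 = 21/16
1 + 1/(21/16) = 1 + 16/21 = 37/21
2 + 1/(37/21) = 2 + 21/37 = 95/37
6 + 1/(95/37) = 6 + 37/95 = 607/95

607/95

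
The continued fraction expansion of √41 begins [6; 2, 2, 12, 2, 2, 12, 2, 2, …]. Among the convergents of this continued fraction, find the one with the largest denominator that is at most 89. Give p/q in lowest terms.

397/62

a_0 = 6: 6/1  (≤ bound)
a_1 = 2: 13/2  (≤ bound)
a_2 = 2: 32/5  (≤ bound)
a_3 = 12: 397/62  (≤ bound)
a_4 = 2: 826/129  (> 89, stop)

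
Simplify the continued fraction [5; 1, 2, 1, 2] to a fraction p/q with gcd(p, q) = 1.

63/11

Collapse the nested fraction from the inside out:
Start with 2.
1 + 1/(2/1) = 1 + 1/2 = 3/2
2 + 1/(3/2) = 2 + 2/3 = 8/3
1 + 1/(8/3) = 1 + 3/8 = 11/8
5 + 1/(11/8) = 5 + 8/11 = 63/11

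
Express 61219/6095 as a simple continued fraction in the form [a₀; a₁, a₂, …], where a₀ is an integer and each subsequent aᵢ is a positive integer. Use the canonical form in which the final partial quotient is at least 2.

[10; 22, 1, 1, 1, 12, 7]

Run the Euclidean algorithm, recording each quotient:
61219 = 10·6095 + 269, so a_0 = 10
6095 = 22·269 + 177, so a_1 = 22
269 = 1·177 + 92, so a_2 = 1
177 = 1·92 + 85, so a_3 = 1
92 = 1·85 + 7, so a_4 = 1
85 = 12·7 + 1, so a_5 = 12
7 = 7·1 + 0, so a_6 = 7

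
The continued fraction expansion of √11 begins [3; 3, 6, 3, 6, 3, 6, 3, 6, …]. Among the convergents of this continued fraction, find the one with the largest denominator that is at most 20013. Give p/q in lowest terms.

25077/7561

a_0 = 3: 3/1  (≤ bound)
a_1 = 3: 10/3  (≤ bound)
a_2 = 6: 63/19  (≤ bound)
a_3 = 3: 199/60  (≤ bound)
a_4 = 6: 1257/379  (≤ bound)
a_5 = 3: 3970/1197  (≤ bound)
a_6 = 6: 25077/7561  (≤ bound)
a_7 = 3: 79201/23880  (> 20013, stop)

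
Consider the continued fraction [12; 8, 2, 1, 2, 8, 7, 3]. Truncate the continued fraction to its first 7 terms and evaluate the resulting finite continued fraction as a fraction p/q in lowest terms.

Build up convergents one term at a time:
a_0 = 12: 12/1
a_1 = 8: 97/8
a_2 = 2: 206/17
a_3 = 1: 303/25
a_4 = 2: 812/67
a_5 = 8: 6799/561
a_6 = 7: 48405/3994

48405/3994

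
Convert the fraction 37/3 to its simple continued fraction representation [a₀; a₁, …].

[12; 3]

37 = 12·3 + 1, so a_0 = 12
3 = 3·1 + 0, so a_1 = 3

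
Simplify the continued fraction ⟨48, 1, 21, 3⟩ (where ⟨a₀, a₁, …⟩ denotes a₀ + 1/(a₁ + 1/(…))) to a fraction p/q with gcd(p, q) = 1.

Work from the innermost term outward:
Start with 3.
21 + 1/(3/1) = 21 + 1/3 = 64/3
1 + 1/(64/3) = 1 + 3/64 = 67/64
48 + 1/(67/64) = 48 + 64/67 = 3280/67

3280/67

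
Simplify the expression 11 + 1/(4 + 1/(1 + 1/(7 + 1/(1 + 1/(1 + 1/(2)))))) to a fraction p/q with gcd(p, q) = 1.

2353/210

Compute successive convergents:
a_0 = 11: 11/1
a_1 = 4: 45/4
a_2 = 1: 56/5
a_3 = 7: 437/39
a_4 = 1: 493/44
a_5 = 1: 930/83
a_6 = 2: 2353/210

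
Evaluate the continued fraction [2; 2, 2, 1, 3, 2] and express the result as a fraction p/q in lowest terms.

143/59

Work from the innermost term outward:
Start with 2.
3 + 1/(2/1) = 3 + 1/2 = 7/2
1 + 1/(7/2) = 1 + 2/7 = 9/7
2 + 1/(9/7) = 2 + 7/9 = 25/9
2 + 1/(25/9) = 2 + 9/25 = 59/25
2 + 1/(59/25) = 2 + 25/59 = 143/59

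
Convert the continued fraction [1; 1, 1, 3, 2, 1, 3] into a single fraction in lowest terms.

133/85

Build up convergents one term at a time:
a_0 = 1: 1/1
a_1 = 1: 2/1
a_2 = 1: 3/2
a_3 = 3: 11/7
a_4 = 2: 25/16
a_5 = 1: 36/23
a_6 = 3: 133/85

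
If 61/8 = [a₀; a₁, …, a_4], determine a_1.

1

61 ÷ 8 → quotient 7, remainder 5
8 ÷ 5 → quotient 1, remainder 3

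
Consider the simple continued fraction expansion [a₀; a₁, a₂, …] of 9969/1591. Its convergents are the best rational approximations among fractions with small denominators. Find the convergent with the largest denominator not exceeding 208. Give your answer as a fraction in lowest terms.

495/79

a_0 = 6: 6/1  (≤ bound)
a_1 = 3: 19/3  (≤ bound)
a_2 = 1: 25/4  (≤ bound)
a_3 = 3: 94/15  (≤ bound)
a_4 = 5: 495/79  (≤ bound)
a_5 = 3: 1579/252  (> 208, stop)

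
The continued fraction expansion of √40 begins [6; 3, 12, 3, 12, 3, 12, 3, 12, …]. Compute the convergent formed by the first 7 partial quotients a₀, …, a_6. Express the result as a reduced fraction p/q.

337434/53353

a_0 = 6: 6/1
a_1 = 3: 19/3
a_2 = 12: 234/37
a_3 = 3: 721/114
a_4 = 12: 8886/1405
a_5 = 3: 27379/4329
a_6 = 12: 337434/53353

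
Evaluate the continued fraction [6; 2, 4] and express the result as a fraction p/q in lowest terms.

Compute successive convergents:
a_0 = 6: 6/1
a_1 = 2: 13/2
a_2 = 4: 58/9

58/9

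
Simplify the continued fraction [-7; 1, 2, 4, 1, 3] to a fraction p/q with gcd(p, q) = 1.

a_0 = -7: -7/1
a_1 = 1: -6/1
a_2 = 2: -19/3
a_3 = 4: -82/13
a_4 = 1: -101/16
a_5 = 3: -385/61

-385/61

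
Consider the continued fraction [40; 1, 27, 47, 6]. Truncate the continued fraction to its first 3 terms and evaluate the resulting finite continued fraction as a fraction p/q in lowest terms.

1147/28

Collapse the nested fraction from the inside out:
Start with 27.
1 + 1/(27/1) = 1 + 1/27 = 28/27
40 + 1/(28/27) = 40 + 27/28 = 1147/28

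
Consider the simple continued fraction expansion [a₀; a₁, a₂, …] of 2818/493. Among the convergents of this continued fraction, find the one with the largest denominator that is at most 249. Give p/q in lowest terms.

a_0 = 5: 5/1  (≤ bound)
a_1 = 1: 6/1  (≤ bound)
a_2 = 2: 17/3  (≤ bound)
a_3 = 1: 23/4  (≤ bound)
a_4 = 1: 40/7  (≤ bound)
a_5 = 11: 463/81  (≤ bound)
a_6 = 6: 2818/493  (> 249, stop)

463/81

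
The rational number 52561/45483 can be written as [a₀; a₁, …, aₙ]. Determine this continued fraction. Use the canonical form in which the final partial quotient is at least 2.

[1; 6, 2, 2, 1, 7, 8, 16]

Run the Euclidean algorithm, recording each quotient:
52561 ÷ 45483 → quotient 1, remainder 7078
45483 ÷ 7078 → quotient 6, remainder 3015
7078 ÷ 3015 → quotient 2, remainder 1048
3015 ÷ 1048 → quotient 2, remainder 919
1048 ÷ 919 → quotient 1, remainder 129
919 ÷ 129 → quotient 7, remainder 16
129 ÷ 16 → quotient 8, remainder 1
16 ÷ 1 → quotient 16, remainder 0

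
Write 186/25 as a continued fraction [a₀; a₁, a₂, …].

[7; 2, 3, 1, 2]

Run the Euclidean algorithm, recording each quotient:
186 = 7·25 + 11, so a_0 = 7
25 = 2·11 + 3, so a_1 = 2
11 = 3·3 + 2, so a_2 = 3
3 = 1·2 + 1, so a_3 = 1
2 = 2·1 + 0, so a_4 = 2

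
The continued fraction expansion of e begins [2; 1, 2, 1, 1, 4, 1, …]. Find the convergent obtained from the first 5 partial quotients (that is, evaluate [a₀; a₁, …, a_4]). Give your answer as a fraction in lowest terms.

Collapse the nested fraction from the inside out:
Start with 1.
1 + 1/(1/1) = 1 + 1/1 = 2/1
2 + 1/(2/1) = 2 + 1/2 = 5/2
1 + 1/(5/2) = 1 + 2/5 = 7/5
2 + 1/(7/5) = 2 + 5/7 = 19/7

19/7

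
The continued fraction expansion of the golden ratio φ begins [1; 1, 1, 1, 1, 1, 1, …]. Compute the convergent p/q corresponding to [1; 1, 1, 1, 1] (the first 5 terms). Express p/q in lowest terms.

Start with 1.
1 + 1/(1/1) = 1 + 1/1 = 2/1
1 + 1/(2/1) = 1 + 1/2 = 3/2
1 + 1/(3/2) = 1 + 2/3 = 5/3
1 + 1/(5/3) = 1 + 3/5 = 8/5

8/5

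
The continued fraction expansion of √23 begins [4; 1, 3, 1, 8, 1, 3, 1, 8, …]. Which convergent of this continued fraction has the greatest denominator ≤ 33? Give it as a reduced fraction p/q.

a_0 = 4: 4/1  (≤ bound)
a_1 = 1: 5/1  (≤ bound)
a_2 = 3: 19/4  (≤ bound)
a_3 = 1: 24/5  (≤ bound)
a_4 = 8: 211/44  (> 33, stop)

24/5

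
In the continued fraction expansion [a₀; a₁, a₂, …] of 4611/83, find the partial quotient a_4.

Apply division with remainder until the remainder is 0:
⌊4611/83⌋ = 55, remainder 46
⌊83/46⌋ = 1, remainder 37
⌊46/37⌋ = 1, remainder 9
⌊37/9⌋ = 4, remainder 1
⌊9/1⌋ = 9, remainder 0

9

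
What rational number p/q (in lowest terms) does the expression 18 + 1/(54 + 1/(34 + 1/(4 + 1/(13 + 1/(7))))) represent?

Collapse the nested fraction from the inside out:
Start with 7.
13 + 1/(7/1) = 13 + 1/7 = 92/7
4 + 1/(92/7) = 4 + 7/92 = 375/92
34 + 1/(375/92) = 34 + 92/375 = 12842/375
54 + 1/(12842/375) = 54 + 375/12842 = 693843/12842
18 + 1/(693843/12842) = 18 + 12842/693843 = 12502016/693843

12502016/693843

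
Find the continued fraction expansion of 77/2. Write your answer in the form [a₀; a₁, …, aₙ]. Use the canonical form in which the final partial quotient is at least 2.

77 = 38·2 + 1, so a_0 = 38
2 = 2·1 + 0, so a_1 = 2

[38; 2]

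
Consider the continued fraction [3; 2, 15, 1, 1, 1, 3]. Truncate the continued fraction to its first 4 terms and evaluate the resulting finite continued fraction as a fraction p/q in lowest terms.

115/33

Work from the innermost term outward:
Start with 1.
15 + 1/(1/1) = 15 + 1/1 = 16/1
2 + 1/(16/1) = 2 + 1/16 = 33/16
3 + 1/(33/16) = 3 + 16/33 = 115/33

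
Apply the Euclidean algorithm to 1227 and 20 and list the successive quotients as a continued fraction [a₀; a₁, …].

Apply division with remainder until the remainder is 0:
⌊1227/20⌋ = 61, remainder 7
⌊20/7⌋ = 2, remainder 6
⌊7/6⌋ = 1, remainder 1
⌊6/1⌋ = 6, remainder 0

[61; 2, 1, 6]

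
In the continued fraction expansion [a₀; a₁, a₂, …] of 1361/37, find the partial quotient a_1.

⌊1361/37⌋ = 36, remainder 29
⌊37/29⌋ = 1, remainder 8

1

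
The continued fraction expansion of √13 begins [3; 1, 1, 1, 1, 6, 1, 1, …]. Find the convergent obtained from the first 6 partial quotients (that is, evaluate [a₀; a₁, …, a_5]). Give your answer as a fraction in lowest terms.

a_0 = 3: 3/1
a_1 = 1: 4/1
a_2 = 1: 7/2
a_3 = 1: 11/3
a_4 = 1: 18/5
a_5 = 6: 119/33

119/33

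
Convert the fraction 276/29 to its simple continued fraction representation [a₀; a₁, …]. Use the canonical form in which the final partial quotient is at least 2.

[9; 1, 1, 14]

276 = 9·29 + 15, so a_0 = 9
29 = 1·15 + 14, so a_1 = 1
15 = 1·14 + 1, so a_2 = 1
14 = 14·1 + 0, so a_3 = 14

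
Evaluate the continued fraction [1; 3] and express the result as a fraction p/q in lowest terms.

4/3

Collapse the nested fraction from the inside out:
Start with 3.
1 + 1/(3/1) = 1 + 1/3 = 4/3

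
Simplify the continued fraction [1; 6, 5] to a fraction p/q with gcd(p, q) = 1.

36/31

Use the convergent recurrence hₖ = aₖ·hₖ₋₁ + hₖ₋₂ (and likewise for the denominators kₖ):
a_0 = 1: 1/1
a_1 = 6: 7/6
a_2 = 5: 36/31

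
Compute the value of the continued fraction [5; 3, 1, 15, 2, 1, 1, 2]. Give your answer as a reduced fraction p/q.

4408/839

Start with 2.
1 + 1/(2/1) = 1 + 1/2 = 3/2
1 + 1/(3/2) = 1 + 2/3 = 5/3
2 + 1/(5/3) = 2 + 3/5 = 13/5
15 + 1/(13/5) = 15 + 5/13 = 200/13
1 + 1/(200/13) = 1 + 13/200 = 213/200
3 + 1/(213/200) = 3 + 200/213 = 839/213
5 + 1/(839/213) = 5 + 213/839 = 4408/839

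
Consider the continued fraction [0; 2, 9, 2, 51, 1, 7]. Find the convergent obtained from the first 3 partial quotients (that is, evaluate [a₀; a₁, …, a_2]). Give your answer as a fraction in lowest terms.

9/19

a_0 = 0: 0/1
a_1 = 2: 1/2
a_2 = 9: 9/19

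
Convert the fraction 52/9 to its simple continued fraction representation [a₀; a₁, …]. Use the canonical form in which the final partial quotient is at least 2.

52 = 5·9 + 7, so a_0 = 5
9 = 1·7 + 2, so a_1 = 1
7 = 3·2 + 1, so a_2 = 3
2 = 2·1 + 0, so a_3 = 2

[5; 1, 3, 2]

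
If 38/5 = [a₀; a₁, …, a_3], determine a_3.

2

38 ÷ 5 → quotient 7, remainder 3
5 ÷ 3 → quotient 1, remainder 2
3 ÷ 2 → quotient 1, remainder 1
2 ÷ 1 → quotient 2, remainder 0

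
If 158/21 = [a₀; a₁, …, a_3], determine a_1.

1

Repeatedly divide and take the remainder:
⌊158/21⌋ = 7, remainder 11
⌊21/11⌋ = 1, remainder 10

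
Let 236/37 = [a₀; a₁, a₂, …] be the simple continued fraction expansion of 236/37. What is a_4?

236 = 6·37 + 14, so a_0 = 6
37 = 2·14 + 9, so a_1 = 2
14 = 1·9 + 5, so a_2 = 1
9 = 1·5 + 4, so a_3 = 1
5 = 1·4 + 1, so a_4 = 1

1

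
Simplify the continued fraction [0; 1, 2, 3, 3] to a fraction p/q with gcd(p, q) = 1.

Start with 3.
3 + 1/(3/1) = 3 + 1/3 = 10/3
2 + 1/(10/3) = 2 + 3/10 = 23/10
1 + 1/(23/10) = 1 + 10/23 = 33/23
0 + 1/(33/23) = 0 + 23/33 = 23/33

23/33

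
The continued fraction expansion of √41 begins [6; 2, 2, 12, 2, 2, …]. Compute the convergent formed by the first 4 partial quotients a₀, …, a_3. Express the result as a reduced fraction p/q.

a_0 = 6: 6/1
a_1 = 2: 13/2
a_2 = 2: 32/5
a_3 = 12: 397/62

397/62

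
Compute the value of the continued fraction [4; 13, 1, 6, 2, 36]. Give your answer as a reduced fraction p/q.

30887/7585

Compute successive convergents:
a_0 = 4: 4/1
a_1 = 13: 53/13
a_2 = 1: 57/14
a_3 = 6: 395/97
a_4 = 2: 847/208
a_5 = 36: 30887/7585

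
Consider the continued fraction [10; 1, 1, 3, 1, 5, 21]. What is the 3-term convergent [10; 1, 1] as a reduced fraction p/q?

a_0 = 10: 10/1
a_1 = 1: 11/1
a_2 = 1: 21/2

21/2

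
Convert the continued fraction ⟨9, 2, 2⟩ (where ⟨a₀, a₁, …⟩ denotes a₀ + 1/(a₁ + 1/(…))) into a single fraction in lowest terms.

Compute successive convergents:
a_0 = 9: 9/1
a_1 = 2: 19/2
a_2 = 2: 47/5

47/5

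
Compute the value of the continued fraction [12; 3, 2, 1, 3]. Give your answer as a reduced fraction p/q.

a_0 = 12: 12/1
a_1 = 3: 37/3
a_2 = 2: 86/7
a_3 = 1: 123/10
a_4 = 3: 455/37

455/37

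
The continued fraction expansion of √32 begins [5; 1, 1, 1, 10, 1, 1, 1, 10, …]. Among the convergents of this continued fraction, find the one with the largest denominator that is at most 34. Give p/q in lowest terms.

181/32

a_0 = 5: 5/1  (≤ bound)
a_1 = 1: 6/1  (≤ bound)
a_2 = 1: 11/2  (≤ bound)
a_3 = 1: 17/3  (≤ bound)
a_4 = 10: 181/32  (≤ bound)
a_5 = 1: 198/35  (> 34, stop)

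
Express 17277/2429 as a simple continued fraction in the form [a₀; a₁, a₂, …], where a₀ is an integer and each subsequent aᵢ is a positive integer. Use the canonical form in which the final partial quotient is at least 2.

⌊17277/2429⌋ = 7, remainder 274
⌊2429/274⌋ = 8, remainder 237
⌊274/237⌋ = 1, remainder 37
⌊237/37⌋ = 6, remainder 15
⌊37/15⌋ = 2, remainder 7
⌊15/7⌋ = 2, remainder 1
⌊7/1⌋ = 7, remainder 0

[7; 8, 1, 6, 2, 2, 7]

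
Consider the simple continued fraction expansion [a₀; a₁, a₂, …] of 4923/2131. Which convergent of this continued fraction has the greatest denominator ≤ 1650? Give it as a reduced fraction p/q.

499/216

List convergents until the denominator exceeds the bound:
a_0 = 2: 2/1  (≤ bound)
a_1 = 3: 7/3  (≤ bound)
a_2 = 4: 30/13  (≤ bound)
a_3 = 2: 67/29  (≤ bound)
a_4 = 6: 432/187  (≤ bound)
a_5 = 1: 499/216  (≤ bound)
a_6 = 9: 4923/2131  (> 1650, stop)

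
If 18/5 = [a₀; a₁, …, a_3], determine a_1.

⌊18/5⌋ = 3, remainder 3
⌊5/3⌋ = 1, remainder 2

1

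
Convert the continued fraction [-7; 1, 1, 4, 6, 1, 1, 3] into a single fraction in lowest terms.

-2759/428

Collapse the nested fraction from the inside out:
Start with 3.
1 + 1/(3/1) = 1 + 1/3 = 4/3
1 + 1/(4/3) = 1 + 3/4 = 7/4
6 + 1/(7/4) = 6 + 4/7 = 46/7
4 + 1/(46/7) = 4 + 7/46 = 191/46
1 + 1/(191/46) = 1 + 46/191 = 237/191
1 + 1/(237/191) = 1 + 191/237 = 428/237
-7 + 1/(428/237) = -7 + 237/428 = -2759/428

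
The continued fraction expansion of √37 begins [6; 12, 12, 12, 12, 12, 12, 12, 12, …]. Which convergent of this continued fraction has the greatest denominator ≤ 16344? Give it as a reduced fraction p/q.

a_0 = 6: 6/1  (≤ bound)
a_1 = 12: 73/12  (≤ bound)
a_2 = 12: 882/145  (≤ bound)
a_3 = 12: 10657/1752  (≤ bound)
a_4 = 12: 128766/21169  (> 16344, stop)

10657/1752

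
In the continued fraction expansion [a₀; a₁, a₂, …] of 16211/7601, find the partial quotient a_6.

2

16211 ÷ 7601 → quotient 2, remainder 1009
7601 ÷ 1009 → quotient 7, remainder 538
1009 ÷ 538 → quotient 1, remainder 471
538 ÷ 471 → quotient 1, remainder 67
471 ÷ 67 → quotient 7, remainder 2
67 ÷ 2 → quotient 33, remainder 1
2 ÷ 1 → quotient 2, remainder 0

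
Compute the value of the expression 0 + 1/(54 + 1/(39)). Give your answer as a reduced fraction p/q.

39/2107

a_0 = 0: 0/1
a_1 = 54: 1/54
a_2 = 39: 39/2107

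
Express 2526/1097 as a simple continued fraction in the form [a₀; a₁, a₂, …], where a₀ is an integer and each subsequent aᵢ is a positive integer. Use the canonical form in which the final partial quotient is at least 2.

2526 ÷ 1097 → quotient 2, remainder 332
1097 ÷ 332 → quotient 3, remainder 101
332 ÷ 101 → quotient 3, remainder 29
101 ÷ 29 → quotient 3, remainder 14
29 ÷ 14 → quotient 2, remainder 1
14 ÷ 1 → quotient 14, remainder 0

[2; 3, 3, 3, 2, 14]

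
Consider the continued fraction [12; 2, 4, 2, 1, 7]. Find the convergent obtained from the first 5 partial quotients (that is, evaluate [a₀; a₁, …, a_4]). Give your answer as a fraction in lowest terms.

361/29

Use the convergent recurrence hₖ = aₖ·hₖ₋₁ + hₖ₋₂ (and likewise for the denominators kₖ):
a_0 = 12: 12/1
a_1 = 2: 25/2
a_2 = 4: 112/9
a_3 = 2: 249/20
a_4 = 1: 361/29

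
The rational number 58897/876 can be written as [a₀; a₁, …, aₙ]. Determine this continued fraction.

Repeatedly divide and take the remainder:
⌊58897/876⌋ = 67, remainder 205
⌊876/205⌋ = 4, remainder 56
⌊205/56⌋ = 3, remainder 37
⌊56/37⌋ = 1, remainder 19
⌊37/19⌋ = 1, remainder 18
⌊19/18⌋ = 1, remainder 1
⌊18/1⌋ = 18, remainder 0

[67; 4, 3, 1, 1, 1, 18]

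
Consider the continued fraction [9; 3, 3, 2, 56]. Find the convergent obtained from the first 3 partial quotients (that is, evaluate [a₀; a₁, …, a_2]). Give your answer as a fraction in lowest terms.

a_0 = 9: 9/1
a_1 = 3: 28/3
a_2 = 3: 93/10

93/10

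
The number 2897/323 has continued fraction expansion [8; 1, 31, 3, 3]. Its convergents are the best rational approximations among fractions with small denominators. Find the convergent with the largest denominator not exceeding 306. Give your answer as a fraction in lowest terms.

List convergents until the denominator exceeds the bound:
a_0 = 8: 8/1  (≤ bound)
a_1 = 1: 9/1  (≤ bound)
a_2 = 31: 287/32  (≤ bound)
a_3 = 3: 870/97  (≤ bound)
a_4 = 3: 2897/323  (> 306, stop)

870/97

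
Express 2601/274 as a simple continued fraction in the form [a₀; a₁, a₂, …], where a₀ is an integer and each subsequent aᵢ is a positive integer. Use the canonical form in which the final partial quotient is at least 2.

[9; 2, 33, 1, 3]

Run the Euclidean algorithm, recording each quotient:
2601 = 9·274 + 135, so a_0 = 9
274 = 2·135 + 4, so a_1 = 2
135 = 33·4 + 3, so a_2 = 33
4 = 1·3 + 1, so a_3 = 1
3 = 3·1 + 0, so a_4 = 3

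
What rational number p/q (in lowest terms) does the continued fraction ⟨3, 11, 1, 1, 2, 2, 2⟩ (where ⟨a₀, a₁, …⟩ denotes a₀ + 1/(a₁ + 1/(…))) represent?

a_0 = 3: 3/1
a_1 = 11: 34/11
a_2 = 1: 37/12
a_3 = 1: 71/23
a_4 = 2: 179/58
a_5 = 2: 429/139
a_6 = 2: 1037/336

1037/336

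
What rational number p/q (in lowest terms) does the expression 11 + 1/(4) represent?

45/4

Start with 4.
11 + 1/(4/1) = 11 + 1/4 = 45/4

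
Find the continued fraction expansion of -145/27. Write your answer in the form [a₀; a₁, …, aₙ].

[-6; 1, 1, 1, 2, 3]

Run the Euclidean algorithm, recording each quotient:
⌊-145/27⌋ = -6, remainder 17
⌊27/17⌋ = 1, remainder 10
⌊17/10⌋ = 1, remainder 7
⌊10/7⌋ = 1, remainder 3
⌊7/3⌋ = 2, remainder 1
⌊3/1⌋ = 3, remainder 0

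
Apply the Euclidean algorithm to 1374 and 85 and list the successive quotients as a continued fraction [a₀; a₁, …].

Run the Euclidean algorithm, recording each quotient:
1374 = 16·85 + 14, so a_0 = 16
85 = 6·14 + 1, so a_1 = 6
14 = 14·1 + 0, so a_2 = 14

[16; 6, 14]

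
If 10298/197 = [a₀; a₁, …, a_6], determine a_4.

Run the Euclidean algorithm, recording each quotient:
10298 = 52·197 + 54, so a_0 = 52
197 = 3·54 + 35, so a_1 = 3
54 = 1·35 + 19, so a_2 = 1
35 = 1·19 + 16, so a_3 = 1
19 = 1·16 + 3, so a_4 = 1

1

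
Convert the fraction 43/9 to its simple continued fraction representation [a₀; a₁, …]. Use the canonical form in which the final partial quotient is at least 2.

[4; 1, 3, 2]

⌊43/9⌋ = 4, remainder 7
⌊9/7⌋ = 1, remainder 2
⌊7/2⌋ = 3, remainder 1
⌊2/1⌋ = 2, remainder 0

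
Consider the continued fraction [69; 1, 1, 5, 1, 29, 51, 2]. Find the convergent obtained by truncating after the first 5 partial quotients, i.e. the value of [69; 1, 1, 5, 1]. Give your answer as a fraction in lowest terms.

Compute successive convergents:
a_0 = 69: 69/1
a_1 = 1: 70/1
a_2 = 1: 139/2
a_3 = 5: 765/11
a_4 = 1: 904/13

904/13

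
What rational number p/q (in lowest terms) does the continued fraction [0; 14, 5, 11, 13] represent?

Build up convergents one term at a time:
a_0 = 0: 0/1
a_1 = 14: 1/14
a_2 = 5: 5/71
a_3 = 11: 56/795
a_4 = 13: 733/10406

733/10406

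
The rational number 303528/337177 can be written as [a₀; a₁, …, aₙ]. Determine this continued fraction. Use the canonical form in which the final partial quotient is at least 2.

[0; 1, 9, 48, 1, 48, 14]

Repeatedly divide and take the remainder:
⌊303528/337177⌋ = 0, remainder 303528
⌊337177/303528⌋ = 1, remainder 33649
⌊303528/33649⌋ = 9, remainder 687
⌊33649/687⌋ = 48, remainder 673
⌊687/673⌋ = 1, remainder 14
⌊673/14⌋ = 48, remainder 1
⌊14/1⌋ = 14, remainder 0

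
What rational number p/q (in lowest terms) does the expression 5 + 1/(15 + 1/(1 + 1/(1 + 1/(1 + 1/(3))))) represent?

Build up convergents one term at a time:
a_0 = 5: 5/1
a_1 = 15: 76/15
a_2 = 1: 81/16
a_3 = 1: 157/31
a_4 = 1: 238/47
a_5 = 3: 871/172

871/172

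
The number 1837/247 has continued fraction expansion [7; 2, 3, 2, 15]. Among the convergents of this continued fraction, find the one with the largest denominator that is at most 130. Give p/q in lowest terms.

119/16

a_0 = 7: 7/1  (≤ bound)
a_1 = 2: 15/2  (≤ bound)
a_2 = 3: 52/7  (≤ bound)
a_3 = 2: 119/16  (≤ bound)
a_4 = 15: 1837/247  (> 130, stop)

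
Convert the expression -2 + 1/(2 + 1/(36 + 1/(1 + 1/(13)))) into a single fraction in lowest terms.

-1579/1048

Compute successive convergents:
a_0 = -2: -2/1
a_1 = 2: -3/2
a_2 = 36: -110/73
a_3 = 1: -113/75
a_4 = 13: -1579/1048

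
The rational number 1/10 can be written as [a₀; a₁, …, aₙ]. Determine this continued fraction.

Repeatedly divide and take the remainder:
1 ÷ 10 → quotient 0, remainder 1
10 ÷ 1 → quotient 10, remainder 0

[0; 10]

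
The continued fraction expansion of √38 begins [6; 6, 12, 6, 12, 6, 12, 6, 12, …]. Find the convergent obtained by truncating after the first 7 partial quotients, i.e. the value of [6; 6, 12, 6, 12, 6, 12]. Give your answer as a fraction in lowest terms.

2463306/399601

Build up convergents one term at a time:
a_0 = 6: 6/1
a_1 = 6: 37/6
a_2 = 12: 450/73
a_3 = 6: 2737/444
a_4 = 12: 33294/5401
a_5 = 6: 202501/32850
a_6 = 12: 2463306/399601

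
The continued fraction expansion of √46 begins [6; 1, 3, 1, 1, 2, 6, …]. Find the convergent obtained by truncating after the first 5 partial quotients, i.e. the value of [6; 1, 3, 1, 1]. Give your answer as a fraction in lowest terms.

61/9

Start with 1.
1 + 1/(1/1) = 1 + 1/1 = 2/1
3 + 1/(2/1) = 3 + 1/2 = 7/2
1 + 1/(7/2) = 1 + 2/7 = 9/7
6 + 1/(9/7) = 6 + 7/9 = 61/9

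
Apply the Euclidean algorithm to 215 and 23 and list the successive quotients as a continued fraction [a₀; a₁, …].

[9; 2, 1, 7]

Repeatedly divide and take the remainder:
⌊215/23⌋ = 9, remainder 8
⌊23/8⌋ = 2, remainder 7
⌊8/7⌋ = 1, remainder 1
⌊7/1⌋ = 7, remainder 0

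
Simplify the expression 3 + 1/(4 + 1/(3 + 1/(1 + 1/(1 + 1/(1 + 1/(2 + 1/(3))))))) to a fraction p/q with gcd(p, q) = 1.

1355/419

a_0 = 3: 3/1
a_1 = 4: 13/4
a_2 = 3: 42/13
a_3 = 1: 55/17
a_4 = 1: 97/30
a_5 = 1: 152/47
a_6 = 2: 401/124
a_7 = 3: 1355/419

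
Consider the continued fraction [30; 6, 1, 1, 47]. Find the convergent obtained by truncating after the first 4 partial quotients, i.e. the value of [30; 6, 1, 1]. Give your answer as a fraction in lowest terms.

392/13

Start with 1.
1 + 1/(1/1) = 1 + 1/1 = 2/1
6 + 1/(2/1) = 6 + 1/2 = 13/2
30 + 1/(13/2) = 30 + 2/13 = 392/13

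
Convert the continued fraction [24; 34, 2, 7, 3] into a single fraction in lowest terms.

Use the convergent recurrence hₖ = aₖ·hₖ₋₁ + hₖ₋₂ (and likewise for the denominators kₖ):
a_0 = 24: 24/1
a_1 = 34: 817/34
a_2 = 2: 1658/69
a_3 = 7: 12423/517
a_4 = 3: 38927/1620

38927/1620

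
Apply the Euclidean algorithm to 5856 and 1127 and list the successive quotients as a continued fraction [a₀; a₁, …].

⌊5856/1127⌋ = 5, remainder 221
⌊1127/221⌋ = 5, remainder 22
⌊221/22⌋ = 10, remainder 1
⌊22/1⌋ = 22, remainder 0

[5; 5, 10, 22]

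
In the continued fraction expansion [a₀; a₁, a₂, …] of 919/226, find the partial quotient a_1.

919 = 4·226 + 15, so a_0 = 4
226 = 15·15 + 1, so a_1 = 15

15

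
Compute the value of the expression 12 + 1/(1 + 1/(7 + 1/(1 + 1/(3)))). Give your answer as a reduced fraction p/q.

Use the convergent recurrence hₖ = aₖ·hₖ₋₁ + hₖ₋₂ (and likewise for the denominators kₖ):
a_0 = 12: 12/1
a_1 = 1: 13/1
a_2 = 7: 103/8
a_3 = 1: 116/9
a_4 = 3: 451/35

451/35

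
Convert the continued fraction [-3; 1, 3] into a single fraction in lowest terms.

-9/4

Start with 3.
1 + 1/(3/1) = 1 + 1/3 = 4/3
-3 + 1/(4/3) = -3 + 3/4 = -9/4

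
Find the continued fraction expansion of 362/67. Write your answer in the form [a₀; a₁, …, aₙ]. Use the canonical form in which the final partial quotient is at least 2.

Apply division with remainder until the remainder is 0:
362 ÷ 67 → quotient 5, remainder 27
67 ÷ 27 → quotient 2, remainder 13
27 ÷ 13 → quotient 2, remainder 1
13 ÷ 1 → quotient 13, remainder 0

[5; 2, 2, 13]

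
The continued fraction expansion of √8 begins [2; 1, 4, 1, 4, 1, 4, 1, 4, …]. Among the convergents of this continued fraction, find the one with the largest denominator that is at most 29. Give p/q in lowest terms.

82/29

a_0 = 2: 2/1  (≤ bound)
a_1 = 1: 3/1  (≤ bound)
a_2 = 4: 14/5  (≤ bound)
a_3 = 1: 17/6  (≤ bound)
a_4 = 4: 82/29  (≤ bound)
a_5 = 1: 99/35  (> 29, stop)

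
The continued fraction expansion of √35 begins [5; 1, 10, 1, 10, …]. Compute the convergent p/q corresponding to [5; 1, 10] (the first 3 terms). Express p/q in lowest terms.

Start with 10.
1 + 1/(10/1) = 1 + 1/10 = 11/10
5 + 1/(11/10) = 5 + 10/11 = 65/11

65/11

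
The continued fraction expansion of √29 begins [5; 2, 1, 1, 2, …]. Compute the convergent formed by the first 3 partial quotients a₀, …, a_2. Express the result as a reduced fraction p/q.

Build up convergents one term at a time:
a_0 = 5: 5/1
a_1 = 2: 11/2
a_2 = 1: 16/3

16/3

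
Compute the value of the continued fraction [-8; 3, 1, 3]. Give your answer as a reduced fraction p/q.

-116/15

Start with 3.
1 + 1/(3/1) = 1 + 1/3 = 4/3
3 + 1/(4/3) = 3 + 3/4 = 15/4
-8 + 1/(15/4) = -8 + 4/15 = -116/15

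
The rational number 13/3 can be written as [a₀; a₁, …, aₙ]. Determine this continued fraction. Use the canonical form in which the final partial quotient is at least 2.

13 = 4·3 + 1, so a_0 = 4
3 = 3·1 + 0, so a_1 = 3

[4; 3]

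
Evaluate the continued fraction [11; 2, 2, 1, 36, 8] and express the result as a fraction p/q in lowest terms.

23576/2063

Start with 8.
36 + 1/(8/1) = 36 + 1/8 = 289/8
1 + 1/(289/8) = 1 + 8/289 = 297/289
2 + 1/(297/289) = 2 + 289/297 = 883/297
2 + 1/(883/297) = 2 + 297/883 = 2063/883
11 + 1/(2063/883) = 11 + 883/2063 = 23576/2063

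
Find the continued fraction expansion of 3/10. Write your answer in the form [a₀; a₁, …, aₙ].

Apply division with remainder until the remainder is 0:
3 ÷ 10 → quotient 0, remainder 3
10 ÷ 3 → quotient 3, remainder 1
3 ÷ 1 → quotient 3, remainder 0

[0; 3, 3]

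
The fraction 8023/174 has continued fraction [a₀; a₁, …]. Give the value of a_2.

6

Run the Euclidean algorithm, recording each quotient:
8023 = 46·174 + 19, so a_0 = 46
174 = 9·19 + 3, so a_1 = 9
19 = 6·3 + 1, so a_2 = 6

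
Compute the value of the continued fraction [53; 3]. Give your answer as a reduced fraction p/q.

Collapse the nested fraction from the inside out:
Start with 3.
53 + 1/(3/1) = 53 + 1/3 = 160/3

160/3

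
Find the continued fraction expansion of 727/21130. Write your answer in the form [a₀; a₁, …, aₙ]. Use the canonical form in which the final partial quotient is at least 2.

727 = 0·21130 + 727, so a_0 = 0
21130 = 29·727 + 47, so a_1 = 29
727 = 15·47 + 22, so a_2 = 15
47 = 2·22 + 3, so a_3 = 2
22 = 7·3 + 1, so a_4 = 7
3 = 3·1 + 0, so a_5 = 3

[0; 29, 15, 2, 7, 3]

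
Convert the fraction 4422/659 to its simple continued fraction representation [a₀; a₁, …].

[6; 1, 2, 2, 4, 1, 1, 9]

4422 = 6·659 + 468, so a_0 = 6
659 = 1·468 + 191, so a_1 = 1
468 = 2·191 + 86, so a_2 = 2
191 = 2·86 + 19, so a_3 = 2
86 = 4·19 + 10, so a_4 = 4
19 = 1·10 + 9, so a_5 = 1
10 = 1·9 + 1, so a_6 = 1
9 = 9·1 + 0, so a_7 = 9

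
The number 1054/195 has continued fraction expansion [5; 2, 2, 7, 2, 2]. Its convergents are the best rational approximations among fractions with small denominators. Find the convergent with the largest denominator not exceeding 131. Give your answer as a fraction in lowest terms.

a_0 = 5: 5/1  (≤ bound)
a_1 = 2: 11/2  (≤ bound)
a_2 = 2: 27/5  (≤ bound)
a_3 = 7: 200/37  (≤ bound)
a_4 = 2: 427/79  (≤ bound)
a_5 = 2: 1054/195  (> 131, stop)

427/79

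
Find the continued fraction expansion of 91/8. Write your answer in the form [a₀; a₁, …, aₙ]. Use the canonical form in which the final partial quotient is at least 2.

[11; 2, 1, 2]

Run the Euclidean algorithm, recording each quotient:
91 ÷ 8 → quotient 11, remainder 3
8 ÷ 3 → quotient 2, remainder 2
3 ÷ 2 → quotient 1, remainder 1
2 ÷ 1 → quotient 2, remainder 0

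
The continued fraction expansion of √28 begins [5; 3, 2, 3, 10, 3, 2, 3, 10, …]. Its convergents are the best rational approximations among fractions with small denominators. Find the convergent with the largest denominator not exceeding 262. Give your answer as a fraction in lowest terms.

1307/247

a_0 = 5: 5/1  (≤ bound)
a_1 = 3: 16/3  (≤ bound)
a_2 = 2: 37/7  (≤ bound)
a_3 = 3: 127/24  (≤ bound)
a_4 = 10: 1307/247  (≤ bound)
a_5 = 3: 4048/765  (> 262, stop)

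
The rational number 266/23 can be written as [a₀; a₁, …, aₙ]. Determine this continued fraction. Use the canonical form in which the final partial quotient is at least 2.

[11; 1, 1, 3, 3]

266 = 11·23 + 13, so a_0 = 11
23 = 1·13 + 10, so a_1 = 1
13 = 1·10 + 3, so a_2 = 1
10 = 3·3 + 1, so a_3 = 3
3 = 3·1 + 0, so a_4 = 3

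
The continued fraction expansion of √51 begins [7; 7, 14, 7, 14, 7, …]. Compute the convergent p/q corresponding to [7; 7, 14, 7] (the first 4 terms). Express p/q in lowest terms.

4999/700

Start with 7.
14 + 1/(7/1) = 14 + 1/7 = 99/7
7 + 1/(99/7) = 7 + 7/99 = 700/99
7 + 1/(700/99) = 7 + 99/700 = 4999/700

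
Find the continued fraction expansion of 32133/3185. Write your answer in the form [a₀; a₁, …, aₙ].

⌊32133/3185⌋ = 10, remainder 283
⌊3185/283⌋ = 11, remainder 72
⌊283/72⌋ = 3, remainder 67
⌊72/67⌋ = 1, remainder 5
⌊67/5⌋ = 13, remainder 2
⌊5/2⌋ = 2, remainder 1
⌊2/1⌋ = 2, remainder 0

[10; 11, 3, 1, 13, 2, 2]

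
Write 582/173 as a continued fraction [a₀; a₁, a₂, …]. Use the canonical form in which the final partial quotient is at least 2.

⌊582/173⌋ = 3, remainder 63
⌊173/63⌋ = 2, remainder 47
⌊63/47⌋ = 1, remainder 16
⌊47/16⌋ = 2, remainder 15
⌊16/15⌋ = 1, remainder 1
⌊15/1⌋ = 15, remainder 0

[3; 2, 1, 2, 1, 15]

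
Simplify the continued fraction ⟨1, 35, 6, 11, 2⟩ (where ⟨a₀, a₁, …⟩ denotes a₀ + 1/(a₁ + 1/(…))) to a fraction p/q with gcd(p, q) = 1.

5063/4923

Start with 2.
11 + 1/(2/1) = 11 + 1/2 = 23/2
6 + 1/(23/2) = 6 + 2/23 = 140/23
35 + 1/(140/23) = 35 + 23/140 = 4923/140
1 + 1/(4923/140) = 1 + 140/4923 = 5063/4923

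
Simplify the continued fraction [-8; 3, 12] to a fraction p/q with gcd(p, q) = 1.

Start with 12.
3 + 1/(12/1) = 3 + 1/12 = 37/12
-8 + 1/(37/12) = -8 + 12/37 = -284/37

-284/37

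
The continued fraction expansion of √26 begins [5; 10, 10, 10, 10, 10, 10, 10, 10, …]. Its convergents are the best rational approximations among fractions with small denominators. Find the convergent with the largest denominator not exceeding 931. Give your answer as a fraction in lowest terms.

515/101

a_0 = 5: 5/1  (≤ bound)
a_1 = 10: 51/10  (≤ bound)
a_2 = 10: 515/101  (≤ bound)
a_3 = 10: 5201/1020  (> 931, stop)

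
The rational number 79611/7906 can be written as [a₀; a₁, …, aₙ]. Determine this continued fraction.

Run the Euclidean algorithm, recording each quotient:
⌊79611/7906⌋ = 10, remainder 551
⌊7906/551⌋ = 14, remainder 192
⌊551/192⌋ = 2, remainder 167
⌊192/167⌋ = 1, remainder 25
⌊167/25⌋ = 6, remainder 17
⌊25/17⌋ = 1, remainder 8
⌊17/8⌋ = 2, remainder 1
⌊8/1⌋ = 8, remainder 0

[10; 14, 2, 1, 6, 1, 2, 8]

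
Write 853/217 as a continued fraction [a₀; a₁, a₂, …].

853 ÷ 217 → quotient 3, remainder 202
217 ÷ 202 → quotient 1, remainder 15
202 ÷ 15 → quotient 13, remainder 7
15 ÷ 7 → quotient 2, remainder 1
7 ÷ 1 → quotient 7, remainder 0

[3; 1, 13, 2, 7]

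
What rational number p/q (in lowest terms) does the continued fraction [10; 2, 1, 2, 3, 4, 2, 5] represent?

14633/1411

a_0 = 10: 10/1
a_1 = 2: 21/2
a_2 = 1: 31/3
a_3 = 2: 83/8
a_4 = 3: 280/27
a_5 = 4: 1203/116
a_6 = 2: 2686/259
a_7 = 5: 14633/1411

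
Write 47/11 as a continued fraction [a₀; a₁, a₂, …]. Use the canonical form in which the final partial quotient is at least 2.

⌊47/11⌋ = 4, remainder 3
⌊11/3⌋ = 3, remainder 2
⌊3/2⌋ = 1, remainder 1
⌊2/1⌋ = 2, remainder 0

[4; 3, 1, 2]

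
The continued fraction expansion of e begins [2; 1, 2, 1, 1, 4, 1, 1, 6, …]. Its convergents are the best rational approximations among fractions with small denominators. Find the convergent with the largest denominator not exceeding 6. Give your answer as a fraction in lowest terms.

11/4

a_0 = 2: 2/1  (≤ bound)
a_1 = 1: 3/1  (≤ bound)
a_2 = 2: 8/3  (≤ bound)
a_3 = 1: 11/4  (≤ bound)
a_4 = 1: 19/7  (> 6, stop)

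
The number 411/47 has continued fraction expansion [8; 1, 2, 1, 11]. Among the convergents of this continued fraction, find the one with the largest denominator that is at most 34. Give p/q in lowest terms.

35/4

a_0 = 8: 8/1  (≤ bound)
a_1 = 1: 9/1  (≤ bound)
a_2 = 2: 26/3  (≤ bound)
a_3 = 1: 35/4  (≤ bound)
a_4 = 11: 411/47  (> 34, stop)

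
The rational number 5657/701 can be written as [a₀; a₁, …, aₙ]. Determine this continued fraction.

5657 ÷ 701 → quotient 8, remainder 49
701 ÷ 49 → quotient 14, remainder 15
49 ÷ 15 → quotient 3, remainder 4
15 ÷ 4 → quotient 3, remainder 3
4 ÷ 3 → quotient 1, remainder 1
3 ÷ 1 → quotient 3, remainder 0

[8; 14, 3, 3, 1, 3]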